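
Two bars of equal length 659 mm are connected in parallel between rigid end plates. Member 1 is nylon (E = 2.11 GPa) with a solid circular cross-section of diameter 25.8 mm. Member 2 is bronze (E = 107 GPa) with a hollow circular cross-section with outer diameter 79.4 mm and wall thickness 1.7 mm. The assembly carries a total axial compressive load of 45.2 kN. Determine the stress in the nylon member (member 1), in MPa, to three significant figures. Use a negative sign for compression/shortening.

-2.10 MPa

A_1 = 522.8 mm².
A_2 = 415 mm².
Equal strain + equilibrium ⇒ each member carries load in proportion to AE: A₁E₁ = 1103000 N, A₂E₂ = 44400000 N, ΣAE = 45510000 N.
σ₁ = P·E₁/ΣAE = -45200·2110/45510000 = -2.096 MPa.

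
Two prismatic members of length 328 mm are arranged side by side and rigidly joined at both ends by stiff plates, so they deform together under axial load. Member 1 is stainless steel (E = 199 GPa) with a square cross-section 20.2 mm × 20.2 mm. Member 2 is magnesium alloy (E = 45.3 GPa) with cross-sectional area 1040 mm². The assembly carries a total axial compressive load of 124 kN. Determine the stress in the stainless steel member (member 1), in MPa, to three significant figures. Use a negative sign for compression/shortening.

-192 MPa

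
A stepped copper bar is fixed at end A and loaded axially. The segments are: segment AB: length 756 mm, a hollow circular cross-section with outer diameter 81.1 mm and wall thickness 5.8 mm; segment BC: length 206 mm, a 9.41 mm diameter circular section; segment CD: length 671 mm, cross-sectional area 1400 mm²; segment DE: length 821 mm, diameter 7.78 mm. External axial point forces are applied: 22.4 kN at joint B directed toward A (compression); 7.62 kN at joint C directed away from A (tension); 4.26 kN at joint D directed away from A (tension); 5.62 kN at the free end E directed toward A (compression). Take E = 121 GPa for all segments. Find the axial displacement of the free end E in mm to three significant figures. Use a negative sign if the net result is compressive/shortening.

Internal axial forces (sectioning from the free end, tension +): N_DE = -5.62 kN, N_CD = -1.36 kN, N_BC = 6.26 kN, N_AB = -16.14 kN.
A_AB = 1372 mm².
A_BC = 69.55 mm².
A_DE = 47.54 mm².
δ_AB = -16140·756/(1372·121000) = -0.0735 mm
δ_BC = 6260·206/(69.55·121000) = 0.1532 mm
δ_CD = -1360·671/(1400·121000) = -0.005387 mm
δ_DE = -5620·821/(47.54·121000) = -0.8021 mm
δ = Σδ_i = -0.7278 mm.

-0.728 mm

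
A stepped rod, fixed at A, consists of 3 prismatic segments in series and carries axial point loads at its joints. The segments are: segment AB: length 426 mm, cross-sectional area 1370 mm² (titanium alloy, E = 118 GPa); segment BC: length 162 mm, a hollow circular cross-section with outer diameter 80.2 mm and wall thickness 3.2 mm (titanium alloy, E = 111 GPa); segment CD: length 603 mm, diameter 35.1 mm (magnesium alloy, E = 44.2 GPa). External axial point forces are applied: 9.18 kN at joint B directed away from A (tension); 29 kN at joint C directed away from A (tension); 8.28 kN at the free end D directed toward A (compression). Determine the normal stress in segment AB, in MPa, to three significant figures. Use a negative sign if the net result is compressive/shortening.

Internal axial forces (sectioning from the free end, tension +): N_CD = -8.28 kN, N_BC = 20.72 kN, N_AB = 29.9 kN.
σ_AB = N_AB/A_AB = 29900/1370 = 21.82 MPa.

21.8 MPa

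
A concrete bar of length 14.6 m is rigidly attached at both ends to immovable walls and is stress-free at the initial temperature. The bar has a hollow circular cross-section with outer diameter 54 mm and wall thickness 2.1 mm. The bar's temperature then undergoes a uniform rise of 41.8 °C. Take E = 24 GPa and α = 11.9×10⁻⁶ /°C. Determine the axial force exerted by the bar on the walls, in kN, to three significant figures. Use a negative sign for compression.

Free thermal expansion αLΔT = 11.9e-6 · 14600 · 41.8 = 7.262 mm.
The walls impose strain ε = −(7.262)/14600 = -4.9742e-04; σ = Eε = 24000 · -4.9742e-04 = -11.94 MPa.
Wall reaction R = σ·A = -11.94·342.4 = -4088 N = -4.088 kN.

-4.09 kN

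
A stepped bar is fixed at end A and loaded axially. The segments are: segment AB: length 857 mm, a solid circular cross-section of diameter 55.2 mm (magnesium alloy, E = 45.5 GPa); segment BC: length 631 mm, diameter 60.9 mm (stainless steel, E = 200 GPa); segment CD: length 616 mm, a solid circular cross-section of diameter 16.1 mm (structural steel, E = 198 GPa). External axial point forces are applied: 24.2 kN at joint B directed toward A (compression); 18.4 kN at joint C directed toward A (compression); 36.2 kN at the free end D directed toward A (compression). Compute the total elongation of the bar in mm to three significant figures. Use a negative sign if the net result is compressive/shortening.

-1.23 mm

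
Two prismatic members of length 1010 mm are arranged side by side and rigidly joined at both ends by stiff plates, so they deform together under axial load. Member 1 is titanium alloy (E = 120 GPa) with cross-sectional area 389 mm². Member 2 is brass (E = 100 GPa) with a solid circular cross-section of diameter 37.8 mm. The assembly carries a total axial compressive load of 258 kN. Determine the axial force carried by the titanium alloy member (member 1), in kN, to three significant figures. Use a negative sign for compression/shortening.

A_2 = 1122 mm².
Equal strain + equilibrium ⇒ each member carries load in proportion to AE: A₁E₁ = 46680000 N, A₂E₂ = 112200000 N, ΣAE = 158900000 N.
F₁ = P·A₁E₁/ΣAE = -258000·46680000/158900000 = -75790 N.

-75.8 kN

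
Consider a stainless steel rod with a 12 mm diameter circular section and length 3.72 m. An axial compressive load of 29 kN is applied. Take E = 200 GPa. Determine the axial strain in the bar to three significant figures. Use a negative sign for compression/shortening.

-0.00128

A = 113.1 mm².
σ = N/A = -256.4 MPa; ε = σ/E = -256.4/200000 = -1.282e-03.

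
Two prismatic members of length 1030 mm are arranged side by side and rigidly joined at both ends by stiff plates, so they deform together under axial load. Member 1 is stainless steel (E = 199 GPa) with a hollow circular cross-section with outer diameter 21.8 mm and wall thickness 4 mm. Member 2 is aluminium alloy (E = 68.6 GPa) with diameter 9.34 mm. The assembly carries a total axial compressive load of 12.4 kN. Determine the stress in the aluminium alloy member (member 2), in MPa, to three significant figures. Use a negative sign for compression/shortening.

-17.3 MPa

A_1 = 223.7 mm².
A_2 = 68.51 mm².
Equal strain + equilibrium ⇒ each member carries load in proportion to AE: A₁E₁ = 44510000 N, A₂E₂ = 4700000 N, ΣAE = 49210000 N.
σ₂ = P·E₂/ΣAE = -12400·68600/49210000 = -17.28 MPa.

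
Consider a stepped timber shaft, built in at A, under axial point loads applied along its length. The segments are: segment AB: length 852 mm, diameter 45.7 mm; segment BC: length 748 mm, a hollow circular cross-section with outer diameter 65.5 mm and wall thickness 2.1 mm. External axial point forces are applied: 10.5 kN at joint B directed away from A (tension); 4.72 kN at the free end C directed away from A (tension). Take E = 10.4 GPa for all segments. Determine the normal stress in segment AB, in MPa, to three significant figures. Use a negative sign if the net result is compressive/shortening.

Internal axial forces (sectioning from the free end, tension +): N_BC = 4.72 kN, N_AB = 15.22 kN.
A_AB = 1640 mm².
σ_AB = N_AB/A_AB = 15220/1640 = 9.279 MPa.

9.28 MPa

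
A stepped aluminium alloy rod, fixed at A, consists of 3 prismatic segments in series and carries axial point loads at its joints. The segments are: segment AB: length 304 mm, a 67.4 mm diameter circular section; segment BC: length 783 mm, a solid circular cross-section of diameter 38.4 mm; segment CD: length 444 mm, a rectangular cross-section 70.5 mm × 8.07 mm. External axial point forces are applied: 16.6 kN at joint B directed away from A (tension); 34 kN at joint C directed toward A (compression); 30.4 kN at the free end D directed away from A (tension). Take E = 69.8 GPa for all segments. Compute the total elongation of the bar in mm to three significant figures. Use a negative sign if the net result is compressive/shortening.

0.321 mm

Internal axial forces (sectioning from the free end, tension +): N_CD = 30.4 kN, N_BC = -3.6 kN, N_AB = 13 kN.
A_AB = 3568 mm².
A_BC = 1158 mm².
A_CD = 568.9 mm².
δ_AB = 13000·304/(3568·69800) = 0.01587 mm
δ_BC = -3600·783/(1158·69800) = -0.03487 mm
δ_CD = 30400·444/(568.9·69800) = 0.3399 mm
δ = Σδ_i = 0.3209 mm.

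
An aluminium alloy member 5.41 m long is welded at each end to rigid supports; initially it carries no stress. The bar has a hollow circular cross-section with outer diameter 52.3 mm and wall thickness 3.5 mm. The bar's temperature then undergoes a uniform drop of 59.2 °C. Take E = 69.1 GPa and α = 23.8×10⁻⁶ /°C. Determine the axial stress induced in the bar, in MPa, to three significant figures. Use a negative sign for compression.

Free thermal expansion αLΔT = 23.8e-6 · 5410 · -59.2 = -7.622 mm.
The walls impose strain ε = −(-7.622)/5410 = 1.4090e-03; σ = Eε = 69100 · 1.4090e-03 = 97.36 MPa.

97.4 MPa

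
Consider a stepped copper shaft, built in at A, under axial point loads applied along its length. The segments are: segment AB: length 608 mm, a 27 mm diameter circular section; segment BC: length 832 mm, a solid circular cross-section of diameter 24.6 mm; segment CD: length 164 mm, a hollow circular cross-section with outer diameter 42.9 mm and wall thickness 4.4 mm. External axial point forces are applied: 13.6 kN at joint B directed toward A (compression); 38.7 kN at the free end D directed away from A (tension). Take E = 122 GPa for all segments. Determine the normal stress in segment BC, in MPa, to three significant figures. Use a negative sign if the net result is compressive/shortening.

81.4 MPa

Internal axial forces (sectioning from the free end, tension +): N_CD = 38.7 kN, N_BC = 38.7 kN, N_AB = 25.1 kN.
A_BC = 475.3 mm².
σ_BC = N_BC/A_BC = 38700/475.3 = 81.42 MPa.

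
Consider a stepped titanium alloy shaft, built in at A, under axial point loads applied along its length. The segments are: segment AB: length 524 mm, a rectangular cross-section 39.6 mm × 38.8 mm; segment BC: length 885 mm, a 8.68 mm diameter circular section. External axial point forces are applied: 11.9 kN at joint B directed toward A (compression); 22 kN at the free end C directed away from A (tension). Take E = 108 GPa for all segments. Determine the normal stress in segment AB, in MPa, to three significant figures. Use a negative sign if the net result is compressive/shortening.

Internal axial forces (sectioning from the free end, tension +): N_BC = 22 kN, N_AB = 10.1 kN.
A_AB = 1536 mm².
σ_AB = N_AB/A_AB = 10100/1536 = 6.573 MPa.

6.57 MPa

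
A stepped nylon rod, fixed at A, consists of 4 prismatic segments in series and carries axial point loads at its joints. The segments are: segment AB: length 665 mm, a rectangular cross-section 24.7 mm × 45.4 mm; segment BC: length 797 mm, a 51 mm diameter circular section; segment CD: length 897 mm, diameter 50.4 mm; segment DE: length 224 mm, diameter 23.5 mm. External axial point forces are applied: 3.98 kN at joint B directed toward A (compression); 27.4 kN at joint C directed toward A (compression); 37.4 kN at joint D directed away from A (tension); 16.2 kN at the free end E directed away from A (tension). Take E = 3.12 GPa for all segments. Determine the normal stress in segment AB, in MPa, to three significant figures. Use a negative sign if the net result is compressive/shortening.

Internal axial forces (sectioning from the free end, tension +): N_DE = 16.2 kN, N_CD = 53.6 kN, N_BC = 26.2 kN, N_AB = 22.22 kN.
A_AB = 1121 mm².
σ_AB = N_AB/A_AB = 22220/1121 = 19.81 MPa.

19.8 MPa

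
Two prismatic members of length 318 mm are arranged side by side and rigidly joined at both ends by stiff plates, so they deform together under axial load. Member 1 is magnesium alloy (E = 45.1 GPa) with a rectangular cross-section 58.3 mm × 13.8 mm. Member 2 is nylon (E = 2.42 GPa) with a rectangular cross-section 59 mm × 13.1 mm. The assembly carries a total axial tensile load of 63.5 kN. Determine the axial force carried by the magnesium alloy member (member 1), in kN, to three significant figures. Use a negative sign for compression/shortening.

A_1 = 804.5 mm².
A_2 = 772.9 mm².
Equal strain + equilibrium ⇒ each member carries load in proportion to AE: A₁E₁ = 36280000 N, A₂E₂ = 1870000 N, ΣAE = 38160000 N.
F₁ = P·A₁E₁/ΣAE = 63500·36280000/38160000 = 60390 N.

60.4 kN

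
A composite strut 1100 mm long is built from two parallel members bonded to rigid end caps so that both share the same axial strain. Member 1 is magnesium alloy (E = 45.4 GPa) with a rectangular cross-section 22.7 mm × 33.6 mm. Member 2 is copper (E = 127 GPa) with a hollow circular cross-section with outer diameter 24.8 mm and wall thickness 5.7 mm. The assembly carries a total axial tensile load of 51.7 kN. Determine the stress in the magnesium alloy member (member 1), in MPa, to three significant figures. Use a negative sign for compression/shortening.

30.1 MPa

A_1 = 762.7 mm².
A_2 = 342 mm².
Equal strain + equilibrium ⇒ each member carries load in proportion to AE: A₁E₁ = 34630000 N, A₂E₂ = 43440000 N, ΣAE = 78060000 N.
σ₁ = P·E₁/ΣAE = 51700·45400/78060000 = 30.07 MPa.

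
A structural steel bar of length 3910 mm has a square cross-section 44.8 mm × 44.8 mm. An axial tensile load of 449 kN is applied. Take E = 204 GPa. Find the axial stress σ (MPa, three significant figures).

224 MPa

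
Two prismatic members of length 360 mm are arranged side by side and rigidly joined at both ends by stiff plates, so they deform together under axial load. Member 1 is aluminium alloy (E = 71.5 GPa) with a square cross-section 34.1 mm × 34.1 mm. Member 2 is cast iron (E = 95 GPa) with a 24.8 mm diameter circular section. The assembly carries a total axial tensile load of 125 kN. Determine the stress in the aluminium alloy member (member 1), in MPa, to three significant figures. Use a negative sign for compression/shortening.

69.3 MPa

A_1 = 1163 mm².
A_2 = 483.1 mm².
Equal strain + equilibrium ⇒ each member carries load in proportion to AE: A₁E₁ = 83140000 N, A₂E₂ = 45890000 N, ΣAE = 129000000 N.
σ₁ = P·E₁/ΣAE = 125000·71500/129000000 = 69.27 MPa.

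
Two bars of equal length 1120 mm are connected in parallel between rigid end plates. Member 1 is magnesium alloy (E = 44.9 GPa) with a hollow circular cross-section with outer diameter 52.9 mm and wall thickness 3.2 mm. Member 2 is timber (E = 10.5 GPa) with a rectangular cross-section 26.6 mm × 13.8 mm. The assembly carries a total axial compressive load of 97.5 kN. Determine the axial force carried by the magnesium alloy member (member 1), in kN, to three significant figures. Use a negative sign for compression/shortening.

A_1 = 499.6 mm².
A_2 = 367.1 mm².
Equal strain + equilibrium ⇒ each member carries load in proportion to AE: A₁E₁ = 22430000 N, A₂E₂ = 3854000 N, ΣAE = 26290000 N.
F₁ = P·A₁E₁/ΣAE = -97500·22430000/26290000 = -83200 N.

-83.2 kN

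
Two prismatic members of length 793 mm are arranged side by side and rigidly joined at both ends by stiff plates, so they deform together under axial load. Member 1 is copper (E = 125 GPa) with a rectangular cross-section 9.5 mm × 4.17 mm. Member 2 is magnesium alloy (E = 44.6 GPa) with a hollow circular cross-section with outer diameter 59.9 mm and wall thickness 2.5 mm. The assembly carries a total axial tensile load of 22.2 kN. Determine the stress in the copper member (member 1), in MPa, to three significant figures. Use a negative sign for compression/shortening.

A_1 = 39.62 mm².
A_2 = 450.8 mm².
Equal strain + equilibrium ⇒ each member carries load in proportion to AE: A₁E₁ = 4952000 N, A₂E₂ = 20110000 N, ΣAE = 25060000 N.
σ₁ = P·E₁/ΣAE = 22200·125000/25060000 = 110.7 MPa.

111 MPa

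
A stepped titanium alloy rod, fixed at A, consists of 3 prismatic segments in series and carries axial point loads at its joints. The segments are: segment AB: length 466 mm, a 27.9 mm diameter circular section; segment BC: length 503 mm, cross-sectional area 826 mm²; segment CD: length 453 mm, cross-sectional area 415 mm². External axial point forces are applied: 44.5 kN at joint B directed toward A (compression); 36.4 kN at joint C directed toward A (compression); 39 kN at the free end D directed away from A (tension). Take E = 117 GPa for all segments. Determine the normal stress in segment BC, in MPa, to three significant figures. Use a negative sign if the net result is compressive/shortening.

3.15 MPa

Internal axial forces (sectioning from the free end, tension +): N_CD = 39 kN, N_BC = 2.6 kN, N_AB = -41.9 kN.
σ_BC = N_BC/A_BC = 2600/826 = 3.148 MPa.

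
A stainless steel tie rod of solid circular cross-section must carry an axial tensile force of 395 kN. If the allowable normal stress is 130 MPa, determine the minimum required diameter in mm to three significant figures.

62.2 mm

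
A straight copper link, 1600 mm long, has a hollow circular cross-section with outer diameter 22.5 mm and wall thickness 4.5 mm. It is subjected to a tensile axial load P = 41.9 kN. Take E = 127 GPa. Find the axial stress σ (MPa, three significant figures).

165 MPa

A = 254.5 mm².
σ = N/A = 41900/254.5 = 164.7 MPa.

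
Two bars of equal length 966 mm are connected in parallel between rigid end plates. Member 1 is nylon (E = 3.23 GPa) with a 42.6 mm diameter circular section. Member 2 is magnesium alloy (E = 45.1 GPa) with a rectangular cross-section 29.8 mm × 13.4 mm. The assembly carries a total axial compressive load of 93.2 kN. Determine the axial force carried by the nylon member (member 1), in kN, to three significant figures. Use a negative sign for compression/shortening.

A_1 = 1425 mm².
A_2 = 399.3 mm².
Equal strain + equilibrium ⇒ each member carries load in proportion to AE: A₁E₁ = 4604000 N, A₂E₂ = 18010000 N, ΣAE = 22610000 N.
F₁ = P·A₁E₁/ΣAE = -93200·4604000/22610000 = -18970 N.

-19.0 kN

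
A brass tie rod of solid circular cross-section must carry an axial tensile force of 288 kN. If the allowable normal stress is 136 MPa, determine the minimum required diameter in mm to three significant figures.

51.9 mm

Required area A ≥ P/σ_allow = 288000/136 = 2118 mm².
For a solid circular section, d ≥ √(4A/π) = 51.93 mm.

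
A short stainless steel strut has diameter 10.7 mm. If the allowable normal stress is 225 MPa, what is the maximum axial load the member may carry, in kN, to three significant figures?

A = 89.92 mm².
P_max = σ_allow · A = 225 · 89.92 = 20230 N = 20.23 kN.

20.2 kN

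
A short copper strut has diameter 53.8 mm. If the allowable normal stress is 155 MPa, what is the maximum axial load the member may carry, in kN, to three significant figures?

352 kN

A = 2273 mm².
P_max = σ_allow · A = 155 · 2273 = 352400 N = 352.4 kN.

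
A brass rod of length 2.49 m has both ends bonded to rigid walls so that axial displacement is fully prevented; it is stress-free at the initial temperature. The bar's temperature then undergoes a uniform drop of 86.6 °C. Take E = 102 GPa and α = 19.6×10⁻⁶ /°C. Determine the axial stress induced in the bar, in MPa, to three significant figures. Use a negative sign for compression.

Free thermal expansion αLΔT = 19.6e-6 · 2490 · -86.6 = -4.226 mm.
The walls impose strain ε = −(-4.226)/2490 = 1.6974e-03; σ = Eε = 102000 · 1.6974e-03 = 173.1 MPa.

173 MPa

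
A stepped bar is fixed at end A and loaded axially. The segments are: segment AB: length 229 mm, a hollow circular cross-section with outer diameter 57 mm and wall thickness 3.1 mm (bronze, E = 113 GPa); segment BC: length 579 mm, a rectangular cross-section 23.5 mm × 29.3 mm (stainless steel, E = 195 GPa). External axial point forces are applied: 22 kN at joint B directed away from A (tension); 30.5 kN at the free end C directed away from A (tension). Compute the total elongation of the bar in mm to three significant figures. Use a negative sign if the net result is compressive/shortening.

Internal axial forces (sectioning from the free end, tension +): N_BC = 30.5 kN, N_AB = 52.5 kN.
A_AB = 524.9 mm².
A_BC = 688.6 mm².
δ_AB = 52500·229/(524.9·113000) = 0.2027 mm
δ_BC = 30500·579/(688.6·195000) = 0.1315 mm
δ = Σδ_i = 0.3342 mm.

0.334 mm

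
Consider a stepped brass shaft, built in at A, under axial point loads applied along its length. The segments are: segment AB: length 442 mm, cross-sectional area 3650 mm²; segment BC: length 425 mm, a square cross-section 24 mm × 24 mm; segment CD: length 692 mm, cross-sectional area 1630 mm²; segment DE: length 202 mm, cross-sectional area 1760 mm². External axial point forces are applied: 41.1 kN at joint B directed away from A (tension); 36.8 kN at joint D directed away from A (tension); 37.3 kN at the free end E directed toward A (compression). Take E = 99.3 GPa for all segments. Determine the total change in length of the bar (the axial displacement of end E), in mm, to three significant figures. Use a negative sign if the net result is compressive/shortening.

5.47e-04 mm

Internal axial forces (sectioning from the free end, tension +): N_DE = -37.3 kN, N_CD = -0.5 kN, N_BC = -0.5 kN, N_AB = 40.6 kN.
A_BC = 576 mm².
δ_AB = 40600·442/(3650·99300) = 0.04951 mm
δ_BC = -500·425/(576·99300) = -0.003715 mm
δ_CD = -500·692/(1630·99300) = -0.002138 mm
δ_DE = -37300·202/(1760·99300) = -0.04311 mm
δ = Σδ_i = 0.0005466 mm.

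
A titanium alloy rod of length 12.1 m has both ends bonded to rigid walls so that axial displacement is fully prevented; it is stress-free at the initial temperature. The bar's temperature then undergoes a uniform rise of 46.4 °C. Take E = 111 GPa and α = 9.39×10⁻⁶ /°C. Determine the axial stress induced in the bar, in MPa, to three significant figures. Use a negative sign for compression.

Free thermal expansion αLΔT = 9.39e-6 · 12100 · 46.4 = 5.272 mm.
The walls impose strain ε = −(5.272)/12100 = -4.3570e-04; σ = Eε = 111000 · -4.3570e-04 = -48.36 MPa.

-48.4 MPa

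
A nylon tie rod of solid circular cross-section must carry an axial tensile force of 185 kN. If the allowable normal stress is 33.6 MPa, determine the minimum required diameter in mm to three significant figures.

83.7 mm

Required area A ≥ P/σ_allow = 185000/33.6 = 5506 mm².
For a solid circular section, d ≥ √(4A/π) = 83.73 mm.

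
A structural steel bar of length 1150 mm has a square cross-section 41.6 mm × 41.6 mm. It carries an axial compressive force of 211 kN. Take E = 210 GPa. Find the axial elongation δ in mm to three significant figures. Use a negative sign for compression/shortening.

A = 1731 mm².
δ_mech = NL/(AE) = -211000·1150/(1731·210000) = -0.6677 mm.

-0.668 mm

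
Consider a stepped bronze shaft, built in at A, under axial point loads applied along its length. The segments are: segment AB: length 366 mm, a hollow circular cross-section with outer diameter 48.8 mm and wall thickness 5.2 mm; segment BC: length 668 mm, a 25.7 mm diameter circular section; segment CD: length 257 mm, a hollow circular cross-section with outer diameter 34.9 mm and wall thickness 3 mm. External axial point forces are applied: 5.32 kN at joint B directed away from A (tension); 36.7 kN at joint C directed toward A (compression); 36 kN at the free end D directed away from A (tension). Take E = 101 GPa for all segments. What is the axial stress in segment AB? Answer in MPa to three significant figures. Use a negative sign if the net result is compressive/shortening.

6.49 MPa

Internal axial forces (sectioning from the free end, tension +): N_CD = 36 kN, N_BC = -0.7 kN, N_AB = 4.62 kN.
A_AB = 712.3 mm².
σ_AB = N_AB/A_AB = 4620/712.3 = 6.486 MPa.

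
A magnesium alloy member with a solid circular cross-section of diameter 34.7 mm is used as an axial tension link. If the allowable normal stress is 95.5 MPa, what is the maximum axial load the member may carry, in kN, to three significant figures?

90.3 kN

A = 945.7 mm².
P_max = σ_allow · A = 95.5 · 945.7 = 90310 N = 90.31 kN.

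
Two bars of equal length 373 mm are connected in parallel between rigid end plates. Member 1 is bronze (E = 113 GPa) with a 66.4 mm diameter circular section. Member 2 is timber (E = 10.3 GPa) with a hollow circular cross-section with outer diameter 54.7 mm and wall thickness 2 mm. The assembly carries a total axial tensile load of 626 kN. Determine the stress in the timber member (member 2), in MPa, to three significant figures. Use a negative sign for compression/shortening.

A_1 = 3463 mm².
A_2 = 331.1 mm².
Equal strain + equilibrium ⇒ each member carries load in proportion to AE: A₁E₁ = 391300000 N, A₂E₂ = 3411000 N, ΣAE = 394700000 N.
σ₂ = P·E₂/ΣAE = 626000·10300/394700000 = 16.34 MPa.

16.3 MPa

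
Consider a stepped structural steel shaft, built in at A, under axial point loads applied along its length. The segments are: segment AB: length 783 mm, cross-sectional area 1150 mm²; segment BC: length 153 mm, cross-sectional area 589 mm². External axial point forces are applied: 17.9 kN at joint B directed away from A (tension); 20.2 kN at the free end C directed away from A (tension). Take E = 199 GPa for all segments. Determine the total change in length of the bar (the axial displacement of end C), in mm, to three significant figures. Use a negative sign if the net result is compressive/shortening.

0.157 mm

Internal axial forces (sectioning from the free end, tension +): N_BC = 20.2 kN, N_AB = 38.1 kN.
δ_AB = 38100·783/(1150·199000) = 0.1304 mm
δ_BC = 20200·153/(589·199000) = 0.02637 mm
δ = Σδ_i = 0.1567 mm.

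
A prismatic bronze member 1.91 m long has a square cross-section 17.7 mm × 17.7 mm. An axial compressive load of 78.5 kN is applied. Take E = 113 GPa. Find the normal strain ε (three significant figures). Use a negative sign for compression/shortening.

-0.00222

A = 313.3 mm².
σ = N/A = -250.6 MPa; ε = σ/E = -250.6/113000 = -2.217e-03.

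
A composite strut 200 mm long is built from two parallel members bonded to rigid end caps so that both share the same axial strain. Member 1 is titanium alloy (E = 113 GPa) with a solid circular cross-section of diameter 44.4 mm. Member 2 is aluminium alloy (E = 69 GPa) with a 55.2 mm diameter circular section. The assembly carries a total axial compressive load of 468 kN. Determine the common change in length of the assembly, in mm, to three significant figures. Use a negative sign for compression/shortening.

-0.275 mm

A_1 = 1548 mm².
A_2 = 2393 mm².
Equal strain + equilibrium ⇒ each member carries load in proportion to AE: A₁E₁ = 175000000 N, A₂E₂ = 165100000 N, ΣAE = 340100000 N.
δ = PL/ΣAE = -468000·200/340100000 = -0.2752 mm.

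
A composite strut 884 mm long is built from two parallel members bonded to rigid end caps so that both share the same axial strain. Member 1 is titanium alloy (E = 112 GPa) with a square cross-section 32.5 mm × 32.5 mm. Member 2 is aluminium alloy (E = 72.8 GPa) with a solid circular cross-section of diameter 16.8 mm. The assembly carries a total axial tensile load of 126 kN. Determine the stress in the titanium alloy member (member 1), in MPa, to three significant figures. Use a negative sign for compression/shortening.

A_1 = 1056 mm².
A_2 = 221.7 mm².
Equal strain + equilibrium ⇒ each member carries load in proportion to AE: A₁E₁ = 118300000 N, A₂E₂ = 16140000 N, ΣAE = 134400000 N.
σ₁ = P·E₁/ΣAE = 126000·112000/134400000 = 105 MPa.

105 MPa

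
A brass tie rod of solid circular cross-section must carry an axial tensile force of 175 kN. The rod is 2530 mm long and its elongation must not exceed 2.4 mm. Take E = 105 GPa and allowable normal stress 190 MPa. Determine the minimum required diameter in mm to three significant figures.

47.3 mm

Required area A ≥ P/σ_allow = 175000/190 = 921.1 mm².
For a solid circular section, d ≥ √(4A/π) = 34.25 mm.
Elongation limit: A ≥ PL/(Eδ_allow) = 175000·2530/(105000·2.4) = 1757 mm² ⇒ d ≥ 47.3 mm.
The elongation limit governs.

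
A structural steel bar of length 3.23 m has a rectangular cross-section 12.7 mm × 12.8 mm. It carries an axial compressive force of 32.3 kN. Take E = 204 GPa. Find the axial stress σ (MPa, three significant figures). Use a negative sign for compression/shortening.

A = 162.6 mm².
σ = N/A = -32300/162.6 = -198.7 MPa.

-199 MPa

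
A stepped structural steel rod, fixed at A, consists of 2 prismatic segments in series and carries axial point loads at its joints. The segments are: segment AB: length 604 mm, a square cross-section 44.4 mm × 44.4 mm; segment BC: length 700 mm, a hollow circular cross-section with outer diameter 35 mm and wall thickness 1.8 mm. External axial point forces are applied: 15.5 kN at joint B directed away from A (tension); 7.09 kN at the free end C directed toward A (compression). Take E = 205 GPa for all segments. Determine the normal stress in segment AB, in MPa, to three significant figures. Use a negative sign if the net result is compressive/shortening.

Internal axial forces (sectioning from the free end, tension +): N_BC = -7.09 kN, N_AB = 8.41 kN.
A_AB = 1971 mm².
σ_AB = N_AB/A_AB = 8410/1971 = 4.266 MPa.

4.27 MPa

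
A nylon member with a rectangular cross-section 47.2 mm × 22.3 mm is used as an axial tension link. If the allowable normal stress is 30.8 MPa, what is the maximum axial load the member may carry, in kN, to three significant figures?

A = 1053 mm².
P_max = σ_allow · A = 30.8 · 1053 = 32420 N = 32.42 kN.

32.4 kN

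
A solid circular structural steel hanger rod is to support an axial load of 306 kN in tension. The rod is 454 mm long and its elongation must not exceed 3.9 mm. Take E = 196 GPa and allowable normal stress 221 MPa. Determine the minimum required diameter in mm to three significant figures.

Required area A ≥ P/σ_allow = 306000/221 = 1385 mm².
For a solid circular section, d ≥ √(4A/π) = 41.99 mm.
Elongation limit: A ≥ PL/(Eδ_allow) = 306000·454/(196000·3.9) = 181.7 mm² ⇒ d ≥ 15.21 mm.
The stress limit governs.

42.0 mm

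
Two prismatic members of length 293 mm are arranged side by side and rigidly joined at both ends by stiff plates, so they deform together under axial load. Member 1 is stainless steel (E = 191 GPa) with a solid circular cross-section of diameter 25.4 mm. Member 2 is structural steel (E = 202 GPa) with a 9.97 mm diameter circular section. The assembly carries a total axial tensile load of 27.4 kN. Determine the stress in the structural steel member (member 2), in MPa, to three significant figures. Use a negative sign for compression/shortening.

49.2 MPa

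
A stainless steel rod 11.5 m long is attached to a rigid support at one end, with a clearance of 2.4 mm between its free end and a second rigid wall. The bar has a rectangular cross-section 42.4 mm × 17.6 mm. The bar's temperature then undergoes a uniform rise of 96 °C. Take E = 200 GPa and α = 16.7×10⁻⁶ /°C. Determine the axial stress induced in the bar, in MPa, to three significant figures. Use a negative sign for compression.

-279 MPa

Free thermal expansion αLΔT = 16.7e-6 · 11500 · 96 = 18.44 mm.
The walls engage after the gap closes; constrained expansion = 18.44 − 2.4 = 16.04 mm.
The walls impose strain ε = −(16.04)/11500 = -1.3945e-03; σ = Eε = 200000 · -1.3945e-03 = -278.9 MPa.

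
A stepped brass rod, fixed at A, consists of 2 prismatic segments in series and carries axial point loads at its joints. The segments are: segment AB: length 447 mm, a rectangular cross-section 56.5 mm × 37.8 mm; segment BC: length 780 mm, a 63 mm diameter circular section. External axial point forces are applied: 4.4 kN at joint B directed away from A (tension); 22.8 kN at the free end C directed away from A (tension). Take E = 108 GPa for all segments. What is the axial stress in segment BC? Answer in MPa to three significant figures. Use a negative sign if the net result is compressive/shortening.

7.31 MPa

Internal axial forces (sectioning from the free end, tension +): N_BC = 22.8 kN, N_AB = 27.2 kN.
A_BC = 3117 mm².
σ_BC = N_BC/A_BC = 22800/3117 = 7.314 MPa.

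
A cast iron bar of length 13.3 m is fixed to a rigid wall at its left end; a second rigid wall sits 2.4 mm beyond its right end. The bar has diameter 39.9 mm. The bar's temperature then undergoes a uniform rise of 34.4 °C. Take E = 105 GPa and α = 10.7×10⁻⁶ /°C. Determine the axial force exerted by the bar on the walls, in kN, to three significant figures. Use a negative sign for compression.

Free thermal expansion αLΔT = 10.7e-6 · 13300 · 34.4 = 4.895 mm.
The walls engage after the gap closes; constrained expansion = 4.895 − 2.4 = 2.495 mm.
The walls impose strain ε = −(2.495)/13300 = -1.8763e-04; σ = Eε = 105000 · -1.8763e-04 = -19.7 MPa.
Wall reaction R = σ·A = -19.7·1250 = -24630 N = -24.63 kN.

-24.6 kN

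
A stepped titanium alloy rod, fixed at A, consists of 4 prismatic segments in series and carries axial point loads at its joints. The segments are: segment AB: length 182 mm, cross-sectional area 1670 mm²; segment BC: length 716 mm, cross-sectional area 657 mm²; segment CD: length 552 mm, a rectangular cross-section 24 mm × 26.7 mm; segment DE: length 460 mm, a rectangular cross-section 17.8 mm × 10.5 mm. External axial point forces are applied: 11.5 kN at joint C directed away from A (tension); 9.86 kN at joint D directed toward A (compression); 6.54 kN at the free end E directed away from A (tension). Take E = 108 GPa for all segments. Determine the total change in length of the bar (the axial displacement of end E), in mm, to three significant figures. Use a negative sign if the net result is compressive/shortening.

0.213 mm

Internal axial forces (sectioning from the free end, tension +): N_DE = 6.54 kN, N_CD = -3.32 kN, N_BC = 8.18 kN, N_AB = 8.18 kN.
A_CD = 640.8 mm².
A_DE = 186.9 mm².
δ_AB = 8180·182/(1670·108000) = 0.008254 mm
δ_BC = 8180·716/(657·108000) = 0.08254 mm
δ_CD = -3320·552/(640.8·108000) = -0.02648 mm
δ_DE = 6540·460/(186.9·108000) = 0.149 mm
δ = Σδ_i = 0.2134 mm.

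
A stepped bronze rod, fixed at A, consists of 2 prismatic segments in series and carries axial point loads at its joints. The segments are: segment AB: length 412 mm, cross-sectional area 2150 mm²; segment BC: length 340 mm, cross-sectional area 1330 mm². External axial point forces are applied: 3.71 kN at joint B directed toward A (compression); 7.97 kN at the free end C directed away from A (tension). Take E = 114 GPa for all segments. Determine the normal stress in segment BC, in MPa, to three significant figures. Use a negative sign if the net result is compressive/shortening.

5.99 MPa

Internal axial forces (sectioning from the free end, tension +): N_BC = 7.97 kN, N_AB = 4.26 kN.
σ_BC = N_BC/A_BC = 7970/1330 = 5.992 MPa.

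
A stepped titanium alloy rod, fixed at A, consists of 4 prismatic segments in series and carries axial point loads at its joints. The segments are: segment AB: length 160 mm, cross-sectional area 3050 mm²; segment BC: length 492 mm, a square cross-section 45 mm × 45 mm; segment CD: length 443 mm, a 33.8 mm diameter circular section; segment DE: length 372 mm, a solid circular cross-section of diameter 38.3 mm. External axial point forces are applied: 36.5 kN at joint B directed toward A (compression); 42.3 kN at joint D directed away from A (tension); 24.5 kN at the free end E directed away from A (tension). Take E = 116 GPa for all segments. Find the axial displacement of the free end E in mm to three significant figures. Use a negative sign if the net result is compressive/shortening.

0.506 mm

Internal axial forces (sectioning from the free end, tension +): N_DE = 24.5 kN, N_CD = 66.8 kN, N_BC = 66.8 kN, N_AB = 30.3 kN.
A_BC = 2025 mm².
A_CD = 897.3 mm².
A_DE = 1152 mm².
δ_AB = 30300·160/(3050·116000) = 0.0137 mm
δ_BC = 66800·492/(2025·116000) = 0.1399 mm
δ_CD = 66800·443/(897.3·116000) = 0.2843 mm
δ_DE = 24500·372/(1152·116000) = 0.0682 mm
δ = Σδ_i = 0.5061 mm.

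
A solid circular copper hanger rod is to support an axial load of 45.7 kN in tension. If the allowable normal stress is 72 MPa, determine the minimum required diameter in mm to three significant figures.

28.4 mm

Required area A ≥ P/σ_allow = 45700/72 = 634.7 mm².
For a solid circular section, d ≥ √(4A/π) = 28.43 mm.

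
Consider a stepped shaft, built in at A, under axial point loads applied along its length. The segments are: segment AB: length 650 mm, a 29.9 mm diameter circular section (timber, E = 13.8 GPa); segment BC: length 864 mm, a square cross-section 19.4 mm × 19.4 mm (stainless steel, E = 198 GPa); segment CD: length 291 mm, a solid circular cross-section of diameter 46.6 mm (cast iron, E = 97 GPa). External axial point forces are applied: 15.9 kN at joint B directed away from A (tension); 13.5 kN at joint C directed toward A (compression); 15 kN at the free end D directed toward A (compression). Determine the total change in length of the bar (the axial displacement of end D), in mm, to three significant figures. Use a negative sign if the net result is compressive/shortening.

Internal axial forces (sectioning from the free end, tension +): N_CD = -15 kN, N_BC = -28.5 kN, N_AB = -12.6 kN.
A_AB = 702.2 mm².
A_BC = 376.4 mm².
A_CD = 1706 mm².
δ_AB = -12600·650/(702.2·13800) = -0.8452 mm
δ_BC = -28500·864/(376.4·198000) = -0.3304 mm
δ_CD = -15000·291/(1706·97000) = -0.02638 mm
δ = Σδ_i = -1.202 mm.

-1.20 mm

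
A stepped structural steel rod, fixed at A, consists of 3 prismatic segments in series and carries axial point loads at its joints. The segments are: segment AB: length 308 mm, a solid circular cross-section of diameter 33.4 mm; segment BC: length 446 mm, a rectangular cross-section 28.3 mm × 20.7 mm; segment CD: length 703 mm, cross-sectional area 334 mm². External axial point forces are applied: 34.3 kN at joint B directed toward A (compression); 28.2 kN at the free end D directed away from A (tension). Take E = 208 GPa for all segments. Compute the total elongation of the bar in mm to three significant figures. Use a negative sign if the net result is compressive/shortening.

Internal axial forces (sectioning from the free end, tension +): N_CD = 28.2 kN, N_BC = 28.2 kN, N_AB = -6.1 kN.
A_AB = 876.2 mm².
A_BC = 585.8 mm².
δ_AB = -6100·308/(876.2·208000) = -0.01031 mm
δ_BC = 28200·446/(585.8·208000) = 0.1032 mm
δ_CD = 28200·703/(334·208000) = 0.2854 mm
δ = Σδ_i = 0.3783 mm.

0.378 mm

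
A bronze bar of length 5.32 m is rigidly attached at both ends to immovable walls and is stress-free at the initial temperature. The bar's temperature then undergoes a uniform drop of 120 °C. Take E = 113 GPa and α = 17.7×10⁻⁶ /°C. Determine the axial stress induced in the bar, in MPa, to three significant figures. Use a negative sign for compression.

240 MPa

Free thermal expansion αLΔT = 17.7e-6 · 5320 · -120 = -11.3 mm.
The walls impose strain ε = −(-11.3)/5320 = 2.1240e-03; σ = Eε = 113000 · 2.1240e-03 = 240 MPa.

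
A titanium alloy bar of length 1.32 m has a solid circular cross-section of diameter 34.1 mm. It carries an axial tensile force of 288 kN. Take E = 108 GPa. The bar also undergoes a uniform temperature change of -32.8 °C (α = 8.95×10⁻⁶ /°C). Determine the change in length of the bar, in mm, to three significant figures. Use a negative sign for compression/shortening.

A = 913.3 mm².
δ_mech = NL/(AE) = 288000·1320/(913.3·108000) = 3.854 mm.
δ_thermal = αLΔT = 8.95e-6·1320·-32.8 = -0.3875 mm.
δ = δ_mech + δ_thermal = 3.467 mm.

3.47 mm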